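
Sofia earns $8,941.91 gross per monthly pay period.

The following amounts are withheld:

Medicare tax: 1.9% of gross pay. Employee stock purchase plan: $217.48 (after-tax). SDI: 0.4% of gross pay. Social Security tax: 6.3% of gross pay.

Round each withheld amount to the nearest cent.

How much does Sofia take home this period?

$7,955.42

Social Security tax: $8,941.91 × 0.063 = $563.34
Medicare tax: $8,941.91 × 0.019 = $169.90
SDI: $8,941.91 × 0.004 = $35.77
Employee stock purchase plan: $217.48
Total deductions = $563.34 + $169.90 + $35.77 + $217.48 = $986.49
Net pay = $8,941.91 − $986.49 = $7,955.42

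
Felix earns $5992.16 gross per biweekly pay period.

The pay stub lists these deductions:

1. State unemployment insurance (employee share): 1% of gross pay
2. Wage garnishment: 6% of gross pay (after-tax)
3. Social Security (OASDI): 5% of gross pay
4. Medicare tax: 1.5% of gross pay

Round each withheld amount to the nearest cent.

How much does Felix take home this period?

$5183.22

Social Security (OASDI): $5992.16 × 0.05 = $299.61
Medicare tax: $5992.16 × 0.015 = $89.88
State unemployment insurance (employee share): $5992.16 × 0.01 = $59.92
Wage garnishment: $5992.16 × 0.06 = $359.53
Total deductions = $299.61 + $89.88 + $59.92 + $359.53 = $808.94
Net pay = $5992.16 − $808.94 = $5183.22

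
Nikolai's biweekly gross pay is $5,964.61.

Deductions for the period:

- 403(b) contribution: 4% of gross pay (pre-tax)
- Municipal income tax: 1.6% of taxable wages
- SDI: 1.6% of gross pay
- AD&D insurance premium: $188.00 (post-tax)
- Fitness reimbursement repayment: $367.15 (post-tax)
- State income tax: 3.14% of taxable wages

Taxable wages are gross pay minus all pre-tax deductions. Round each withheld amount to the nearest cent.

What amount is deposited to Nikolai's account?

$4,804.03

403(b) contribution: $5,964.61 × 0.04 = $238.58
Taxable wages = $5,964.61 − $238.58 = $5,726.03
Municipal income tax: $5,726.03 × 0.016 = $91.62
State income tax: $5,726.03 × 0.0314 = $179.80
SDI: $5,964.61 × 0.016 = $95.43
Fitness reimbursement repayment: $367.15
AD&D insurance premium: $188.00
Total deductions = $238.58 + $91.62 + $179.80 + $95.43 + $367.15 + $188.00 = $1,160.58
Net pay = $5,964.61 − $1,160.58 = $4,804.03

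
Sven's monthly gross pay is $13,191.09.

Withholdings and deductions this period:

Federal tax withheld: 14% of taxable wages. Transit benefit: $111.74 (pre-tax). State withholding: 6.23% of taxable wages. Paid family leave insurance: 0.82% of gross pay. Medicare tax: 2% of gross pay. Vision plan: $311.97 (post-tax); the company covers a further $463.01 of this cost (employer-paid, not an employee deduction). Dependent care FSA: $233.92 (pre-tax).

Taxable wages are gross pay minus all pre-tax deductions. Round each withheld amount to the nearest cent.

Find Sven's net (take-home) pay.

$9,562.84

Dependent care FSA: $233.92
Transit benefit: $111.74
Pre-tax total = $233.92 + $111.74 = $345.66
Taxable wages = $13,191.09 − $345.66 = $12,845.43
State withholding: $12,845.43 × 0.0623 = $800.27
Federal tax withheld: $12,845.43 × 0.14 = $1,798.36
Paid family leave insurance: $13,191.09 × 0.0082 = $108.17
Medicare tax: $13,191.09 × 0.02 = $263.82
Vision plan: $311.97
(Employer's $463.01 toward vision plan is not withheld from the employee.)
Total deductions = $233.92 + $111.74 + $800.27 + $1,798.36 + $108.17 + $263.82 + $311.97 = $3,628.25
Net pay = $13,191.09 − $3,628.25 = $9,562.84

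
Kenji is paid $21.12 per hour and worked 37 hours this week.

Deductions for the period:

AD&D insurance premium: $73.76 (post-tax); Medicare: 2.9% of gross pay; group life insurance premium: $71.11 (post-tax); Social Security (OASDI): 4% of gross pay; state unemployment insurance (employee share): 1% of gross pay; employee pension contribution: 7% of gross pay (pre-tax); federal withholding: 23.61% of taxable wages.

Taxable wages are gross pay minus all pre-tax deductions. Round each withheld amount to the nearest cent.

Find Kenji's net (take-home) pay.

Gross pay: 37 × $21.12 = $781.44
Employee pension contribution: $781.44 × 0.07 = $54.70
Taxable wages = $781.44 − $54.70 = $726.74
Federal withholding: $726.74 × 0.2361 = $171.58
Social Security (OASDI): $781.44 × 0.04 = $31.26
State unemployment insurance (employee share): $781.44 × 0.01 = $7.81
Medicare: $781.44 × 0.029 = $22.66
AD&D insurance premium: $73.76
Group life insurance premium: $71.11
Total deductions = $54.70 + $171.58 + $31.26 + $7.81 + $22.66 + $73.76 + $71.11 = $432.88
Net pay = $781.44 − $432.88 = $348.56

$348.56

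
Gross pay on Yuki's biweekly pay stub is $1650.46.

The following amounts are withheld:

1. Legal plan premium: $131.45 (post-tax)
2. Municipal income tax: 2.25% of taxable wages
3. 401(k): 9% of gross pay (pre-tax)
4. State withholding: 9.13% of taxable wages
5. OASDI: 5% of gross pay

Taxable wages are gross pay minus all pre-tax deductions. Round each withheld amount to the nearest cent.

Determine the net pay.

$1117.03

401(k): $1650.46 × 0.09 = $148.54
Taxable wages = $1650.46 − $148.54 = $1501.92
Municipal income tax: $1501.92 × 0.0225 = $33.79
State withholding: $1501.92 × 0.0913 = $137.13
OASDI: $1650.46 × 0.05 = $82.52
Legal plan premium: $131.45
Total deductions = $148.54 + $33.79 + $137.13 + $82.52 + $131.45 = $533.43
Net pay = $1650.46 − $533.43 = $1117.03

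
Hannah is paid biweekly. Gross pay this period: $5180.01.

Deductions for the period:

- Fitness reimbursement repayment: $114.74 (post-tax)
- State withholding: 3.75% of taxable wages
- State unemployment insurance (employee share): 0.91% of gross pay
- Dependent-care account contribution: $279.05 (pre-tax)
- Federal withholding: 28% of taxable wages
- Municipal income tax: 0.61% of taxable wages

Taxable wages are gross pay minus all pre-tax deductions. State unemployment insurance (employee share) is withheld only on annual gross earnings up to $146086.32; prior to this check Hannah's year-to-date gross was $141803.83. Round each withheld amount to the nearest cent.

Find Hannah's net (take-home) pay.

Dependent-care account contribution: $279.05
Taxable wages = $5180.01 − $279.05 = $4900.96
Federal withholding: $4900.96 × 0.28 = $1372.27
State withholding: $4900.96 × 0.0375 = $183.79
Municipal income tax: $4900.96 × 0.0061 = $29.90
State unemployment insurance (employee share): only $146086.32 − $141803.83 = $4282.49 of this check is subject → $4282.49 × 0.0091 = $38.97
Fitness reimbursement repayment: $114.74
Total deductions = $279.05 + $1372.27 + $183.79 + $29.90 + $38.97 + $114.74 = $2018.72
Net pay = $5180.01 − $2018.72 = $3161.29

$3161.29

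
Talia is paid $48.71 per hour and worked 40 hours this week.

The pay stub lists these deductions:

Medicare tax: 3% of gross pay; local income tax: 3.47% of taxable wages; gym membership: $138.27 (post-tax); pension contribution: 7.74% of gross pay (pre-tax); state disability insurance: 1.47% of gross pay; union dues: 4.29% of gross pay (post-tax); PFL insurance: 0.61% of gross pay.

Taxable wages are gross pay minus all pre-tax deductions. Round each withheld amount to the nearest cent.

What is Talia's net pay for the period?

$1,414.37

Gross pay: 40 × $48.71 = $1,948.40
Pension contribution: $1,948.40 × 0.0774 = $150.81
Taxable wages = $1,948.40 − $150.81 = $1,797.59
Local income tax: $1,797.59 × 0.0347 = $62.38
PFL insurance: $1,948.40 × 0.0061 = $11.89
State disability insurance: $1,948.40 × 0.0147 = $28.64
Medicare tax: $1,948.40 × 0.03 = $58.45
Gym membership: $138.27
Union dues: $1,948.40 × 0.0429 = $83.59
Total deductions = $150.81 + $62.38 + $11.89 + $28.64 + $58.45 + $138.27 + $83.59 = $534.03
Net pay = $1,948.40 − $534.03 = $1,414.37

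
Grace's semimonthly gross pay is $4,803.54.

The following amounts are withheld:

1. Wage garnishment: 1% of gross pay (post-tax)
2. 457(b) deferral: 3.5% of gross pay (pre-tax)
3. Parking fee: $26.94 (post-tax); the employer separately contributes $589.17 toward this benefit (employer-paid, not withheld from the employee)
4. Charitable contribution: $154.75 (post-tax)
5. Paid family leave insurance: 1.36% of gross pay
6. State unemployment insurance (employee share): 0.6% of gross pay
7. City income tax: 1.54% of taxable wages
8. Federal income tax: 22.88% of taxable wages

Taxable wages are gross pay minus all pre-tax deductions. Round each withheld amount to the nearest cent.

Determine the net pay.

457(b) deferral: $4,803.54 × 0.035 = $168.12
Taxable wages = $4,803.54 − $168.12 = $4,635.42
City income tax: $4,635.42 × 0.0154 = $71.39
Federal income tax: $4,635.42 × 0.2288 = $1,060.58
Paid family leave insurance: $4,803.54 × 0.0136 = $65.33
State unemployment insurance (employee share): $4,803.54 × 0.006 = $28.82
Wage garnishment: $4,803.54 × 0.01 = $48.04
Charitable contribution: $154.75
Parking fee: $26.94
(Employer's $589.17 toward parking fee is not withheld from the employee.)
Total deductions = $168.12 + $71.39 + $1,060.58 + $65.33 + $28.82 + $48.04 + $154.75 + $26.94 = $1,623.97
Net pay = $4,803.54 − $1,623.97 = $3,179.57

$3,179.57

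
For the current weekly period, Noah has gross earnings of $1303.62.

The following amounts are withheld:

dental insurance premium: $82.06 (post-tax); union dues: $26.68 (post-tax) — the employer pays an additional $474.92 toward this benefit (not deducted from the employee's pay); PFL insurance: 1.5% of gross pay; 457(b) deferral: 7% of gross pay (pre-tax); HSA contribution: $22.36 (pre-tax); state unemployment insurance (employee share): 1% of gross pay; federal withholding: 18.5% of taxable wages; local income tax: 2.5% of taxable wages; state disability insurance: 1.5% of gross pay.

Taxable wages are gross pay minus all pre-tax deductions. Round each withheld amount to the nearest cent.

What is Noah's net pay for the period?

$779.23

457(b) deferral: $1303.62 × 0.07 = $91.25
HSA contribution: $22.36
Pre-tax total = $91.25 + $22.36 = $113.61
Taxable wages = $1303.62 − $113.61 = $1190.01
Federal withholding: $1190.01 × 0.185 = $220.15
Local income tax: $1190.01 × 0.025 = $29.75
State disability insurance: $1303.62 × 0.015 = $19.55
State unemployment insurance (employee share): $1303.62 × 0.01 = $13.04
PFL insurance: $1303.62 × 0.015 = $19.55
Union dues: $26.68
Dental insurance premium: $82.06
(Employer's $474.92 toward union dues is not withheld from the employee.)
Total deductions = $91.25 + $22.36 + $220.15 + $29.75 + $19.55 + $13.04 + $19.55 + $26.68 + $82.06 = $524.39
Net pay = $1303.62 − $524.39 = $779.23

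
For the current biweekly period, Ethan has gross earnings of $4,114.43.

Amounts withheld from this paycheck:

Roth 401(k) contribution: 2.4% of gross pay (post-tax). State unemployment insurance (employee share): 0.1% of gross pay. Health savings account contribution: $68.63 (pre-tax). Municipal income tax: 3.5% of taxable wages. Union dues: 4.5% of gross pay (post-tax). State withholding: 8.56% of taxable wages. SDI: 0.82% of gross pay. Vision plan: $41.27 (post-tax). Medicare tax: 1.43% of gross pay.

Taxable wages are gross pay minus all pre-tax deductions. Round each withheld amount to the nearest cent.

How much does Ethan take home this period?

$3,136.02

Health savings account contribution: $68.63
Taxable wages = $4,114.43 − $68.63 = $4,045.80
Municipal income tax: $4,045.80 × 0.035 = $141.60
State withholding: $4,045.80 × 0.0856 = $346.32
SDI: $4,114.43 × 0.0082 = $33.74
Medicare tax: $4,114.43 × 0.0143 = $58.84
State unemployment insurance (employee share): $4,114.43 × 0.001 = $4.11
Vision plan: $41.27
Roth 401(k) contribution: $4,114.43 × 0.024 = $98.75
Union dues: $4,114.43 × 0.045 = $185.15
Total deductions = $68.63 + $141.60 + $346.32 + $33.74 + $58.84 + $4.11 + $41.27 + $98.75 + $185.15 = $978.41
Net pay = $4,114.43 − $978.41 = $3,136.02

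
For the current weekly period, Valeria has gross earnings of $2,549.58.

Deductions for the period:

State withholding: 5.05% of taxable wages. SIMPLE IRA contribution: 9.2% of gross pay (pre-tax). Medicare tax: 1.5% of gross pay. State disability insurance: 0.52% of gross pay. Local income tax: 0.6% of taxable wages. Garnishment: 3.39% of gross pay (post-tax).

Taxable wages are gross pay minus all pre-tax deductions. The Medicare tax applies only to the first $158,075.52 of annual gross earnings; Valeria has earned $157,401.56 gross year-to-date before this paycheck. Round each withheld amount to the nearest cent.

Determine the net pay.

SIMPLE IRA contribution: $2,549.58 × 0.092 = $234.56
Taxable wages = $2,549.58 − $234.56 = $2,315.02
Local income tax: $2,315.02 × 0.006 = $13.89
State withholding: $2,315.02 × 0.0505 = $116.91
Medicare tax: only $158,075.52 − $157,401.56 = $673.96 of this check is subject → $673.96 × 0.015 = $10.11
State disability insurance: $2,549.58 × 0.0052 = $13.26
Garnishment: $2,549.58 × 0.0339 = $86.43
Total deductions = $234.56 + $13.89 + $116.91 + $10.11 + $13.26 + $86.43 = $475.16
Net pay = $2,549.58 − $475.16 = $2,074.42

$2,074.42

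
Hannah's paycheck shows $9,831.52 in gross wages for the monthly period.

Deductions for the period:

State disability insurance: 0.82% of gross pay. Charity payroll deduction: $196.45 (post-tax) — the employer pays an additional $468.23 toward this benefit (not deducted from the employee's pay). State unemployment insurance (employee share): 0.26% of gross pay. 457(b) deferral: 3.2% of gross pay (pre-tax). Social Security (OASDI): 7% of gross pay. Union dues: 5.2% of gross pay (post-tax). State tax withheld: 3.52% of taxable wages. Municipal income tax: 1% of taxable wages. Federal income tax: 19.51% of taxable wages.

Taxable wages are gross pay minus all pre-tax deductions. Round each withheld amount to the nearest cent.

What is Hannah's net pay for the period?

$5,727.91

457(b) deferral: $9,831.52 × 0.032 = $314.61
Taxable wages = $9,831.52 − $314.61 = $9,516.91
Municipal income tax: $9,516.91 × 0.01 = $95.17
Federal income tax: $9,516.91 × 0.1951 = $1,856.75
State tax withheld: $9,516.91 × 0.0352 = $335.00
Social Security (OASDI): $9,831.52 × 0.07 = $688.21
State disability insurance: $9,831.52 × 0.0082 = $80.62
State unemployment insurance (employee share): $9,831.52 × 0.0026 = $25.56
Union dues: $9,831.52 × 0.052 = $511.24
Charity payroll deduction: $196.45
(Employer's $468.23 toward charity payroll deduction is not withheld from the employee.)
Total deductions = $314.61 + $95.17 + $1,856.75 + $335.00 + $688.21 + $80.62 + $25.56 + $511.24 + $196.45 = $4,103.61
Net pay = $9,831.52 − $4,103.61 = $5,727.91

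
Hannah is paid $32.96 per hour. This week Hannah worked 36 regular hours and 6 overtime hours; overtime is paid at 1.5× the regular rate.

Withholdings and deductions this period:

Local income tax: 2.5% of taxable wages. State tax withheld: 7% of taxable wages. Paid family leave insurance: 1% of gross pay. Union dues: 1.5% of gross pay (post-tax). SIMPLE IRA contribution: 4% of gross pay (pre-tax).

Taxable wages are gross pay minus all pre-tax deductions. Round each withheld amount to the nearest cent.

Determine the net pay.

$1,251.52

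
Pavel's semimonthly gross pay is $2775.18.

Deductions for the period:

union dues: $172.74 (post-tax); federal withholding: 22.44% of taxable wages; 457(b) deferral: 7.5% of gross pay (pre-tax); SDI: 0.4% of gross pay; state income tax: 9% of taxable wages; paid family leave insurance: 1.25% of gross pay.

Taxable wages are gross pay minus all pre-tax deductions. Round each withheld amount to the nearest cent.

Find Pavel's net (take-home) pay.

$1541.44

457(b) deferral: $2775.18 × 0.075 = $208.14
Taxable wages = $2775.18 − $208.14 = $2567.04
Federal withholding: $2567.04 × 0.2244 = $576.04
State income tax: $2567.04 × 0.09 = $231.03
SDI: $2775.18 × 0.004 = $11.10
Paid family leave insurance: $2775.18 × 0.0125 = $34.69
Union dues: $172.74
Total deductions = $208.14 + $576.04 + $231.03 + $11.10 + $34.69 + $172.74 = $1233.74
Net pay = $2775.18 − $1233.74 = $1541.44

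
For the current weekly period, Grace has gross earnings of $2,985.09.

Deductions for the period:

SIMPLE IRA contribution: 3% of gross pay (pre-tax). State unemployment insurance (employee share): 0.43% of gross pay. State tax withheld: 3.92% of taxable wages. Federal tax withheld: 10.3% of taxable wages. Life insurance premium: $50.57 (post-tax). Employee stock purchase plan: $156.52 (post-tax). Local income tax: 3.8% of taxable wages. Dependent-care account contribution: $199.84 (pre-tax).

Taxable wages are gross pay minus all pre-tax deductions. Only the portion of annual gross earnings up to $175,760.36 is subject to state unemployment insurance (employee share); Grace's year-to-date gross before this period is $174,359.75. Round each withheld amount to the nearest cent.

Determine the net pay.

$1,996.82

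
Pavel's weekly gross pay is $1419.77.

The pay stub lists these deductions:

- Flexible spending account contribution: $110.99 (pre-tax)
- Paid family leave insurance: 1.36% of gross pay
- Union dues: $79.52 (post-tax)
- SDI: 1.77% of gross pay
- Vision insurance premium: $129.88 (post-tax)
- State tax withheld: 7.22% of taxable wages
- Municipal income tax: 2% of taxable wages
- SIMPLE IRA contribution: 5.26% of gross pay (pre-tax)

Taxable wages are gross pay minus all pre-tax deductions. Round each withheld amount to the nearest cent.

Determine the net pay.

$866.48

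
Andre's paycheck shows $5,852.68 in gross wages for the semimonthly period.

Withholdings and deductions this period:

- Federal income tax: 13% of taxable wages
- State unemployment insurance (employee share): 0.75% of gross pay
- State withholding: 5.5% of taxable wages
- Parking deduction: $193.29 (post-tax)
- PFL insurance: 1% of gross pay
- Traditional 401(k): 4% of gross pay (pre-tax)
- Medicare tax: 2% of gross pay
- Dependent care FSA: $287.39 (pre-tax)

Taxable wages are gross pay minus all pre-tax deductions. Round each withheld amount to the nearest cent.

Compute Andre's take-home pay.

$3,932.15

Dependent care FSA: $287.39
Traditional 401(k): $5,852.68 × 0.04 = $234.11
Pre-tax total = $287.39 + $234.11 = $521.50
Taxable wages = $5,852.68 − $521.50 = $5,331.18
Federal income tax: $5,331.18 × 0.13 = $693.05
State withholding: $5,331.18 × 0.055 = $293.21
Medicare tax: $5,852.68 × 0.02 = $117.05
PFL insurance: $5,852.68 × 0.01 = $58.53
State unemployment insurance (employee share): $5,852.68 × 0.0075 = $43.90
Parking deduction: $193.29
Total deductions = $287.39 + $234.11 + $693.05 + $293.21 + $117.05 + $58.53 + $43.90 + $193.29 = $1,920.53
Net pay = $5,852.68 − $1,920.53 = $3,932.15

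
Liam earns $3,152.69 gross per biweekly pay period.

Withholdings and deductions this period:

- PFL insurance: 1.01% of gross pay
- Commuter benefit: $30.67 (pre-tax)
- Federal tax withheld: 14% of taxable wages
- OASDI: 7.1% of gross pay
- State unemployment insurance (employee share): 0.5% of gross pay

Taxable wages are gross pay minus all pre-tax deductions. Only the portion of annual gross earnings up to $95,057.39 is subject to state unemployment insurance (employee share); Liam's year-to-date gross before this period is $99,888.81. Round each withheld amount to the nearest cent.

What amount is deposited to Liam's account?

$2,429.26

Commuter benefit: $30.67
Taxable wages = $3,152.69 − $30.67 = $3,122.02
Federal tax withheld: $3,122.02 × 0.14 = $437.08
State unemployment insurance (employee share): annual cap $95,057.39 already reached (YTD $99,888.81), so $0.00
PFL insurance: $3,152.69 × 0.0101 = $31.84
OASDI: $3,152.69 × 0.071 = $223.84
Total deductions = $30.67 + $437.08 + $0.00 + $31.84 + $223.84 = $723.43
Net pay = $3,152.69 − $723.43 = $2,429.26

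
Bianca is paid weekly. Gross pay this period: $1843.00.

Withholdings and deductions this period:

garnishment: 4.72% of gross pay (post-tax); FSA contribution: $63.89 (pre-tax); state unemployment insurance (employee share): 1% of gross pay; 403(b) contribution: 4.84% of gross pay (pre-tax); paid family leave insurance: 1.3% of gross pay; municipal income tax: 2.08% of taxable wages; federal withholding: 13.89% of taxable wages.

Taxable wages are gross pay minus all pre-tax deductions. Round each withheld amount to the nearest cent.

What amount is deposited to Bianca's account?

$1290.65

403(b) contribution: $1843.00 × 0.0484 = $89.20
FSA contribution: $63.89
Pre-tax total = $89.20 + $63.89 = $153.09
Taxable wages = $1843.00 − $153.09 = $1689.91
Municipal income tax: $1689.91 × 0.0208 = $35.15
Federal withholding: $1689.91 × 0.1389 = $234.73
State unemployment insurance (employee share): $1843.00 × 0.01 = $18.43
Paid family leave insurance: $1843.00 × 0.013 = $23.96
Garnishment: $1843.00 × 0.0472 = $86.99
Total deductions = $89.20 + $63.89 + $35.15 + $234.73 + $18.43 + $23.96 + $86.99 = $552.35
Net pay = $1843.00 − $552.35 = $1290.65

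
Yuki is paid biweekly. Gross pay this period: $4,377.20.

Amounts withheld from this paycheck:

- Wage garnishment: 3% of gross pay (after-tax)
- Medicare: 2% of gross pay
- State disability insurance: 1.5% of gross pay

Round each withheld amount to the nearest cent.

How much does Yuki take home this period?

State disability insurance: $4,377.20 × 0.015 = $65.66
Medicare: $4,377.20 × 0.02 = $87.54
Wage garnishment: $4,377.20 × 0.03 = $131.32
Total deductions = $65.66 + $87.54 + $131.32 = $284.52
Net pay = $4,377.20 − $284.52 = $4,092.68

$4,092.68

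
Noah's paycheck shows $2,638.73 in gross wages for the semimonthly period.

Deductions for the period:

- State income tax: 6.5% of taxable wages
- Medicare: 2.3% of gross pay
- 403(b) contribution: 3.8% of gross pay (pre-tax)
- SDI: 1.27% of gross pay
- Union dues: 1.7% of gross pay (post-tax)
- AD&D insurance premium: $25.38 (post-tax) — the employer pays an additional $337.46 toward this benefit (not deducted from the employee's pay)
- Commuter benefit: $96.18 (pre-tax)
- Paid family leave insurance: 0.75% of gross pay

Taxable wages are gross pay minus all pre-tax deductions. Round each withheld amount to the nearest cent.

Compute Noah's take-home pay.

Commuter benefit: $96.18
403(b) contribution: $2,638.73 × 0.038 = $100.27
Pre-tax total = $96.18 + $100.27 = $196.45
Taxable wages = $2,638.73 − $196.45 = $2,442.28
State income tax: $2,442.28 × 0.065 = $158.75
Medicare: $2,638.73 × 0.023 = $60.69
SDI: $2,638.73 × 0.0127 = $33.51
Paid family leave insurance: $2,638.73 × 0.0075 = $19.79
Union dues: $2,638.73 × 0.017 = $44.86
AD&D insurance premium: $25.38
(Employer's $337.46 toward AD&D insurance premium is not withheld from the employee.)
Total deductions = $96.18 + $100.27 + $158.75 + $60.69 + $33.51 + $19.79 + $44.86 + $25.38 = $539.43
Net pay = $2,638.73 − $539.43 = $2,099.30

$2,099.30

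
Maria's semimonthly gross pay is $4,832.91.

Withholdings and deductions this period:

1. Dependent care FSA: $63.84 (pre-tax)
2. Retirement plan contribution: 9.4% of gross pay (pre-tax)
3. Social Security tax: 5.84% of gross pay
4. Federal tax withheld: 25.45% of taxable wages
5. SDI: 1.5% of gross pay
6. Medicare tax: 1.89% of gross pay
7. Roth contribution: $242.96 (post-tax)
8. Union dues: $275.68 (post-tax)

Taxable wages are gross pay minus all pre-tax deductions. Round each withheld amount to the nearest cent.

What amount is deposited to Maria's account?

$2,251.96

Dependent care FSA: $63.84
Retirement plan contribution: $4,832.91 × 0.094 = $454.29
Pre-tax total = $63.84 + $454.29 = $518.13
Taxable wages = $4,832.91 − $518.13 = $4,314.78
Federal tax withheld: $4,314.78 × 0.2545 = $1,098.11
Medicare tax: $4,832.91 × 0.0189 = $91.34
Social Security tax: $4,832.91 × 0.0584 = $282.24
SDI: $4,832.91 × 0.015 = $72.49
Roth contribution: $242.96
Union dues: $275.68
Total deductions = $63.84 + $454.29 + $1,098.11 + $91.34 + $282.24 + $72.49 + $242.96 + $275.68 = $2,580.95
Net pay = $4,832.91 − $2,580.95 = $2,251.96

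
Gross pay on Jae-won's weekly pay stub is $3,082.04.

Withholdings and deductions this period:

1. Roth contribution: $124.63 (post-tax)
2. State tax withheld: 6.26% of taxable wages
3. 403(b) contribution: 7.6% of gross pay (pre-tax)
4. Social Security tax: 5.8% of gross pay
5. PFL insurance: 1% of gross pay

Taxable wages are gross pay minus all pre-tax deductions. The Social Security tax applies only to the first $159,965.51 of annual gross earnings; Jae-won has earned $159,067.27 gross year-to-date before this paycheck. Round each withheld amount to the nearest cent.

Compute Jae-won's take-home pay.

$2,461.98

403(b) contribution: $3,082.04 × 0.076 = $234.24
Taxable wages = $3,082.04 − $234.24 = $2,847.80
State tax withheld: $2,847.80 × 0.0626 = $178.27
PFL insurance: $3,082.04 × 0.01 = $30.82
Social Security tax: only $159,965.51 − $159,067.27 = $898.24 of this check is subject → $898.24 × 0.058 = $52.10
Roth contribution: $124.63
Total deductions = $234.24 + $178.27 + $30.82 + $52.10 + $124.63 = $620.06
Net pay = $3,082.04 − $620.06 = $2,461.98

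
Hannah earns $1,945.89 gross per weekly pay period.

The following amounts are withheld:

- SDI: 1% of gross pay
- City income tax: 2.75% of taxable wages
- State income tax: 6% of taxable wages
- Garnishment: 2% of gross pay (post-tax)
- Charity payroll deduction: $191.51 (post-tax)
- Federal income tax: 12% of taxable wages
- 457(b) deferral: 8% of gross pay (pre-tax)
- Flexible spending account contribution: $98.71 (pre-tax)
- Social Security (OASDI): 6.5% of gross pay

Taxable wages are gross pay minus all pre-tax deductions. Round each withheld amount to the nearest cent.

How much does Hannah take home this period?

$964.15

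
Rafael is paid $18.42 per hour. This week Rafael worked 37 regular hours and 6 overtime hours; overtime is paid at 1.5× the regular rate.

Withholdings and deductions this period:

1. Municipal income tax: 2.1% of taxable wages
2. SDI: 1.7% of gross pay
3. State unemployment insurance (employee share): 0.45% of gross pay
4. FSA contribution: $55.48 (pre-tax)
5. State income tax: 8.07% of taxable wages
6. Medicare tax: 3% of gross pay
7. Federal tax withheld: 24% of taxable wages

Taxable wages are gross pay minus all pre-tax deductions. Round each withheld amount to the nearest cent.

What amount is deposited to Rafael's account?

$477.64

Regular pay: 37 × $18.42 = $681.54
Overtime pay: 6 × $18.42 × 1.5 = $165.78
Gross pay = $681.54 + $165.78 = $847.32
FSA contribution: $55.48
Taxable wages = $847.32 − $55.48 = $791.84
Federal tax withheld: $791.84 × 0.24 = $190.04
Municipal income tax: $791.84 × 0.021 = $16.63
State income tax: $791.84 × 0.0807 = $63.90
Medicare tax: $847.32 × 0.03 = $25.42
State unemployment insurance (employee share): $847.32 × 0.0045 = $3.81
SDI: $847.32 × 0.017 = $14.40
Total deductions = $55.48 + $190.04 + $16.63 + $63.90 + $25.42 + $3.81 + $14.40 = $369.68
Net pay = $847.32 − $369.68 = $477.64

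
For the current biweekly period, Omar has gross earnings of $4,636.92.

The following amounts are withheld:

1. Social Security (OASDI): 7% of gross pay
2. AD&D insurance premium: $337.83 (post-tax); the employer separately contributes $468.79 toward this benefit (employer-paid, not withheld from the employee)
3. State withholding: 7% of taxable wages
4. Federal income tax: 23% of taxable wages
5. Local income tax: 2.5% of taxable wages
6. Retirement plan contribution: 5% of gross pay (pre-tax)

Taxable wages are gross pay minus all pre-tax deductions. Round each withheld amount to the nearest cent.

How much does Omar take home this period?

$2,311.01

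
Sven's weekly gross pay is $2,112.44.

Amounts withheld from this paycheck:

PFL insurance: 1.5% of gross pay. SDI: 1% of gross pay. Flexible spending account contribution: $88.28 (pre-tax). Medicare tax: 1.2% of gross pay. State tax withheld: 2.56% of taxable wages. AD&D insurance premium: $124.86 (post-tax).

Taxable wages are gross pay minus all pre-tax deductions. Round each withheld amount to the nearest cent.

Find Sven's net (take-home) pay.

$1,769.32

Flexible spending account contribution: $88.28
Taxable wages = $2,112.44 − $88.28 = $2,024.16
State tax withheld: $2,024.16 × 0.0256 = $51.82
Medicare tax: $2,112.44 × 0.012 = $25.35
SDI: $2,112.44 × 0.01 = $21.12
PFL insurance: $2,112.44 × 0.015 = $31.69
AD&D insurance premium: $124.86
Total deductions = $88.28 + $51.82 + $25.35 + $21.12 + $31.69 + $124.86 = $343.12
Net pay = $2,112.44 − $343.12 = $1,769.32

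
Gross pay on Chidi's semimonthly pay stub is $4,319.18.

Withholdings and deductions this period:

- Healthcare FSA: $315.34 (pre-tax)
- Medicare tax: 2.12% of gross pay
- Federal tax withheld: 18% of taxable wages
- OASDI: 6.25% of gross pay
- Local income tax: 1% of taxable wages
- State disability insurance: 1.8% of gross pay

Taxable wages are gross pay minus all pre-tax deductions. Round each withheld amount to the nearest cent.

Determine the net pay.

Healthcare FSA: $315.34
Taxable wages = $4,319.18 − $315.34 = $4,003.84
Local income tax: $4,003.84 × 0.01 = $40.04
Federal tax withheld: $4,003.84 × 0.18 = $720.69
Medicare tax: $4,319.18 × 0.0212 = $91.57
State disability insurance: $4,319.18 × 0.018 = $77.75
OASDI: $4,319.18 × 0.0625 = $269.95
Total deductions = $315.34 + $40.04 + $720.69 + $91.57 + $77.75 + $269.95 = $1,515.34
Net pay = $4,319.18 − $1,515.34 = $2,803.84

$2,803.84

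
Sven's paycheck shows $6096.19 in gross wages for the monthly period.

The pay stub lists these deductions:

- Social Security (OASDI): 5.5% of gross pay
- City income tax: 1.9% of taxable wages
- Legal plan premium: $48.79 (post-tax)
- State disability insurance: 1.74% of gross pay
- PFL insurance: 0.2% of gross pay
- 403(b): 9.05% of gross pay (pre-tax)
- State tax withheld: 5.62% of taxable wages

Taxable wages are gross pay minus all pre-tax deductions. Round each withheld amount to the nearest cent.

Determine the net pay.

403(b): $6096.19 × 0.0905 = $551.71
Taxable wages = $6096.19 − $551.71 = $5544.48
State tax withheld: $5544.48 × 0.0562 = $311.60
City income tax: $5544.48 × 0.019 = $105.35
Social Security (OASDI): $6096.19 × 0.055 = $335.29
State disability insurance: $6096.19 × 0.0174 = $106.07
PFL insurance: $6096.19 × 0.002 = $12.19
Legal plan premium: $48.79
Total deductions = $551.71 + $311.60 + $105.35 + $335.29 + $106.07 + $12.19 + $48.79 = $1471.00
Net pay = $6096.19 − $1471.00 = $4625.19

$4625.19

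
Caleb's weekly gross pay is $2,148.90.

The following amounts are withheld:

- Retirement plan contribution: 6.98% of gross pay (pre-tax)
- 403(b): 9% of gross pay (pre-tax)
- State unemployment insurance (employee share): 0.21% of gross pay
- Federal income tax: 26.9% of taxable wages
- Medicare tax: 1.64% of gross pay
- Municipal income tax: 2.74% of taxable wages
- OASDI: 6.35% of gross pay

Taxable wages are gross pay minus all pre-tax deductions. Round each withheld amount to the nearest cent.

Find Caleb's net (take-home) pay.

403(b): $2,148.90 × 0.09 = $193.40
Retirement plan contribution: $2,148.90 × 0.0698 = $149.99
Pre-tax total = $193.40 + $149.99 = $343.39
Taxable wages = $2,148.90 − $343.39 = $1,805.51
Municipal income tax: $1,805.51 × 0.0274 = $49.47
Federal income tax: $1,805.51 × 0.269 = $485.68
State unemployment insurance (employee share): $2,148.90 × 0.0021 = $4.51
Medicare tax: $2,148.90 × 0.0164 = $35.24
OASDI: $2,148.90 × 0.0635 = $136.46
Total deductions = $193.40 + $149.99 + $49.47 + $485.68 + $4.51 + $35.24 + $136.46 = $1,054.75
Net pay = $2,148.90 − $1,054.75 = $1,094.15

$1,094.15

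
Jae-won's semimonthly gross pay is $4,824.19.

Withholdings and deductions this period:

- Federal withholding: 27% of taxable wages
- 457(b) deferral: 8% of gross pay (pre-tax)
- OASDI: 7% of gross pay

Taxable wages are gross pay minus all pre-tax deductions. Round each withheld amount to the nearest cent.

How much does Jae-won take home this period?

$2,902.23

457(b) deferral: $4,824.19 × 0.08 = $385.94
Taxable wages = $4,824.19 − $385.94 = $4,438.25
Federal withholding: $4,438.25 × 0.27 = $1,198.33
OASDI: $4,824.19 × 0.07 = $337.69
Total deductions = $385.94 + $1,198.33 + $337.69 = $1,921.96
Net pay = $4,824.19 − $1,921.96 = $2,902.23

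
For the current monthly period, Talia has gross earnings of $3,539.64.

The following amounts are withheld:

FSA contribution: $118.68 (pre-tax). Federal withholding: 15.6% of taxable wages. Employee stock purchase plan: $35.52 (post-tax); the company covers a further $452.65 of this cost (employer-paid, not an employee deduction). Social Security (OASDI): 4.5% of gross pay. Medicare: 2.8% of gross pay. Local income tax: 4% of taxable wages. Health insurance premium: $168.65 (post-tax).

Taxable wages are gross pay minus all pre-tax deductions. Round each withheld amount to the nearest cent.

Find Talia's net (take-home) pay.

FSA contribution: $118.68
Taxable wages = $3,539.64 − $118.68 = $3,420.96
Federal withholding: $3,420.96 × 0.156 = $533.67
Local income tax: $3,420.96 × 0.04 = $136.84
Social Security (OASDI): $3,539.64 × 0.045 = $159.28
Medicare: $3,539.64 × 0.028 = $99.11
Employee stock purchase plan: $35.52
Health insurance premium: $168.65
(Employer's $452.65 toward employee stock purchase plan is not withheld from the employee.)
Total deductions = $118.68 + $533.67 + $136.84 + $159.28 + $99.11 + $35.52 + $168.65 = $1,251.75
Net pay = $3,539.64 − $1,251.75 = $2,287.89

$2,287.89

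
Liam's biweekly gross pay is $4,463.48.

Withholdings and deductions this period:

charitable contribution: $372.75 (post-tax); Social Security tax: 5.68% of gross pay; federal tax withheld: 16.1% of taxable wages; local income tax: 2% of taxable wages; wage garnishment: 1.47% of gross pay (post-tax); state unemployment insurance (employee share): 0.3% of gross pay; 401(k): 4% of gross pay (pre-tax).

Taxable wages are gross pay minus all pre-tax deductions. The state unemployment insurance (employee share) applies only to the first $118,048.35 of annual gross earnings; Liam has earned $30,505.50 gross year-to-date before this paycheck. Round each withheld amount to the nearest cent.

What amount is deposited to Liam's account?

$2,804.08

401(k): $4,463.48 × 0.04 = $178.54
Taxable wages = $4,463.48 − $178.54 = $4,284.94
Local income tax: $4,284.94 × 0.02 = $85.70
Federal tax withheld: $4,284.94 × 0.161 = $689.88
State unemployment insurance (employee share): cap not yet reached, full $4,463.48 is subject → $4,463.48 × 0.003 = $13.39
Social Security tax: $4,463.48 × 0.0568 = $253.53
Charitable contribution: $372.75
Wage garnishment: $4,463.48 × 0.0147 = $65.61
Total deductions = $178.54 + $85.70 + $689.88 + $13.39 + $253.53 + $372.75 + $65.61 = $1,659.40
Net pay = $4,463.48 − $1,659.40 = $2,804.08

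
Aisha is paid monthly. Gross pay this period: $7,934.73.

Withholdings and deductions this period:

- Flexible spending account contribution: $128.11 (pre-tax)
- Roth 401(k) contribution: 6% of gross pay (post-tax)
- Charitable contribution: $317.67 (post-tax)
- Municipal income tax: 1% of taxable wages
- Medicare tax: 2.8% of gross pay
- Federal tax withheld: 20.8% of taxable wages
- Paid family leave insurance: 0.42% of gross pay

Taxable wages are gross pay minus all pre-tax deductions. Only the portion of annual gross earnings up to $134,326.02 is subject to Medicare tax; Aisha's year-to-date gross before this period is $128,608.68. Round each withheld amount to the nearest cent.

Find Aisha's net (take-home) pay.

$5,117.60

Flexible spending account contribution: $128.11
Taxable wages = $7,934.73 − $128.11 = $7,806.62
Federal tax withheld: $7,806.62 × 0.208 = $1,623.78
Municipal income tax: $7,806.62 × 0.01 = $78.07
Medicare tax: only $134,326.02 − $128,608.68 = $5,717.34 of this check is subject → $5,717.34 × 0.028 = $160.09
Paid family leave insurance: $7,934.73 × 0.0042 = $33.33
Roth 401(k) contribution: $7,934.73 × 0.06 = $476.08
Charitable contribution: $317.67
Total deductions = $128.11 + $1,623.78 + $78.07 + $160.09 + $33.33 + $476.08 + $317.67 = $2,817.13
Net pay = $7,934.73 − $2,817.13 = $5,117.60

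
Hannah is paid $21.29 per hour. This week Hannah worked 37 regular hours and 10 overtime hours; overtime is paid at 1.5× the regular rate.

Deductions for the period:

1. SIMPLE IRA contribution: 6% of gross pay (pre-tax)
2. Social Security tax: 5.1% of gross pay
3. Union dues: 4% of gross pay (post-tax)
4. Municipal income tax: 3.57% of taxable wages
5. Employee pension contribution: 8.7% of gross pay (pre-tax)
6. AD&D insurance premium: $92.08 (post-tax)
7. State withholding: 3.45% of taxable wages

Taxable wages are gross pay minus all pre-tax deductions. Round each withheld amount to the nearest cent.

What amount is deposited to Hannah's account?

$685.23

Regular pay: 37 × $21.29 = $787.73
Overtime pay: 10 × $21.29 × 1.5 = $319.35
Gross pay = $787.73 + $319.35 = $1,107.08
SIMPLE IRA contribution: $1,107.08 × 0.06 = $66.42
Employee pension contribution: $1,107.08 × 0.087 = $96.32
Pre-tax total = $66.42 + $96.32 = $162.74
Taxable wages = $1,107.08 − $162.74 = $944.34
Municipal income tax: $944.34 × 0.0357 = $33.71
State withholding: $944.34 × 0.0345 = $32.58
Social Security tax: $1,107.08 × 0.051 = $56.46
AD&D insurance premium: $92.08
Union dues: $1,107.08 × 0.04 = $44.28
Total deductions = $66.42 + $96.32 + $33.71 + $32.58 + $56.46 + $92.08 + $44.28 = $421.85
Net pay = $1,107.08 − $421.85 = $685.23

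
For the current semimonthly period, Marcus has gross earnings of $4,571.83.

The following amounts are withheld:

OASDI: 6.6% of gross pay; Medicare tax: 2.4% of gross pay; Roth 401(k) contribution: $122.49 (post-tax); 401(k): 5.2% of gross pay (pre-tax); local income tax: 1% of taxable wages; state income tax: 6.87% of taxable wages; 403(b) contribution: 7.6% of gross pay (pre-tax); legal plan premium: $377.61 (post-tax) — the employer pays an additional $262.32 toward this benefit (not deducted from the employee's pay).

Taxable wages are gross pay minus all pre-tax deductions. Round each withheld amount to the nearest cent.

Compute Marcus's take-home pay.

401(k): $4,571.83 × 0.052 = $237.74
403(b) contribution: $4,571.83 × 0.076 = $347.46
Pre-tax total = $237.74 + $347.46 = $585.20
Taxable wages = $4,571.83 − $585.20 = $3,986.63
State income tax: $3,986.63 × 0.0687 = $273.88
Local income tax: $3,986.63 × 0.01 = $39.87
Medicare tax: $4,571.83 × 0.024 = $109.72
OASDI: $4,571.83 × 0.066 = $301.74
Roth 401(k) contribution: $122.49
Legal plan premium: $377.61
(Employer's $262.32 toward legal plan premium is not withheld from the employee.)
Total deductions = $237.74 + $347.46 + $273.88 + $39.87 + $109.72 + $301.74 + $122.49 + $377.61 = $1,810.51
Net pay = $4,571.83 − $1,810.51 = $2,761.32

$2,761.32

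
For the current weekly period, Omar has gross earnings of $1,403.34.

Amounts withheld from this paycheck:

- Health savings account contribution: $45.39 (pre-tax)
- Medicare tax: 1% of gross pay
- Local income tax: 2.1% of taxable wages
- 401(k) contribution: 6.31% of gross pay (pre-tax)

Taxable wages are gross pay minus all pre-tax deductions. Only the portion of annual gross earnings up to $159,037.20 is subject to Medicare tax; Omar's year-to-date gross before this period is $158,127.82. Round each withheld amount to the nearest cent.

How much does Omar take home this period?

$1,233.65

Health savings account contribution: $45.39
401(k) contribution: $1,403.34 × 0.0631 = $88.55
Pre-tax total = $45.39 + $88.55 = $133.94
Taxable wages = $1,403.34 − $133.94 = $1,269.40
Local income tax: $1,269.40 × 0.021 = $26.66
Medicare tax: only $159,037.20 − $158,127.82 = $909.38 of this check is subject → $909.38 × 0.01 = $9.09
Total deductions = $45.39 + $88.55 + $26.66 + $9.09 = $169.69
Net pay = $1,403.34 − $169.69 = $1,233.65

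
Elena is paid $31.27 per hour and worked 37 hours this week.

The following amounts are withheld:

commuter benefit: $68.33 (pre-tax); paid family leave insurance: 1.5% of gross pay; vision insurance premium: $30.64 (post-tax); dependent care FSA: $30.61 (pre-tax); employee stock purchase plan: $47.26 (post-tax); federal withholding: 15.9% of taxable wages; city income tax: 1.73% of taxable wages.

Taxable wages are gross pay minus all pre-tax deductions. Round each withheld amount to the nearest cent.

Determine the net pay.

Gross pay: 37 × $31.27 = $1,156.99
Commuter benefit: $68.33
Dependent care FSA: $30.61
Pre-tax total = $68.33 + $30.61 = $98.94
Taxable wages = $1,156.99 − $98.94 = $1,058.05
City income tax: $1,058.05 × 0.0173 = $18.30
Federal withholding: $1,058.05 × 0.159 = $168.23
Paid family leave insurance: $1,156.99 × 0.015 = $17.35
Vision insurance premium: $30.64
Employee stock purchase plan: $47.26
Total deductions = $68.33 + $30.61 + $18.30 + $168.23 + $17.35 + $30.64 + $47.26 = $380.72
Net pay = $1,156.99 − $380.72 = $776.27

$776.27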